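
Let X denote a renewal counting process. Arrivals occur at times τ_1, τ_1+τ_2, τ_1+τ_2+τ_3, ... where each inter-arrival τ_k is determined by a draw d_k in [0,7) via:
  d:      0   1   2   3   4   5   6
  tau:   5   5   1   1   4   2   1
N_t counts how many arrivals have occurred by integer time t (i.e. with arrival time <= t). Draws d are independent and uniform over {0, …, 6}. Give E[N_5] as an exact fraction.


29006/16807

Inter-arrival values over d=0..6: [5, 5, 1, 1, 4, 2, 1]
Each d has probability 1/7, so the pmf of τ is: f(1) = 3/7, f(2) = 1/7, f(4) = 1/7, f(5) = 2/7
Renewal equation for m(n) = E[N_n]: condition on τ_1 = k (if k <= n, one arrival plus a fresh copy on the remaining n−k steps): m(n) = F(n) + Σ_{k<=n} f(k)·m(n−k), where F(n) = P(τ <= n) and m(0) = 0
m(1) = F(1) = 3/7
m(2) = F(2) + f(1)·m(1) = 4/7 + 3/7·3/7 = 37/49
m(3) = F(3) + f(1)·m(2) + f(2)·m(1) = 4/7 + 3/7·37/49 + 1/7·3/7 = 328/343
m(4) = F(4) + f(1)·m(3) + f(2)·m(2) = 5/7 + 3/7·328/343 + 1/7·37/49 = 2958/2401
m(5) = F(5) + f(1)·m(4) + f(2)·m(3) + f(4)·m(1) = 1 + 3/7·2958/2401 + 1/7·328/343 + 1/7·3/7 = 29006/16807
E[N_5] = m(5) = 29006/16807


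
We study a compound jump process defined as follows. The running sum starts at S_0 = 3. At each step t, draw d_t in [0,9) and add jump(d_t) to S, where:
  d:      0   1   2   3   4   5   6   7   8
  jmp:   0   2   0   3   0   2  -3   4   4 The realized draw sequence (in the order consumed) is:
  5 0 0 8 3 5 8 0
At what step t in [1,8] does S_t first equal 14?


t=0: S=3, d=5, jump=2, S_1=5
t=1: S=5, d=0, jump=0, S_2=5
t=2: S=5, d=0, jump=0, S_3=5
t=3: S=5, d=8, jump=4, S_4=9
t=4: S=9, d=3, jump=3, S_5=12
t=5: S=12, d=5, jump=2, S_6=14
t=6: S=14, d=8, jump=4, S_7=18
t=7: S=18, d=0, jump=0, S_8=18

6


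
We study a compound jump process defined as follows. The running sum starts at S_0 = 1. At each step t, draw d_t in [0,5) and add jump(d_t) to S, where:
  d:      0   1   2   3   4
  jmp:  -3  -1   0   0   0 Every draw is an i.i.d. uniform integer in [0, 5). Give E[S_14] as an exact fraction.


Outcome values over d=0..4: [-3, -1, 0, 0, 0]
Σy = -4, Σy² = 10, M = 5
μ = -4/5 = -4/5,  σ² = 10/5 − (-4/5)² = 34/25
E[S_14] = 1 + 14·(-4/5) = -51/5

-51/5


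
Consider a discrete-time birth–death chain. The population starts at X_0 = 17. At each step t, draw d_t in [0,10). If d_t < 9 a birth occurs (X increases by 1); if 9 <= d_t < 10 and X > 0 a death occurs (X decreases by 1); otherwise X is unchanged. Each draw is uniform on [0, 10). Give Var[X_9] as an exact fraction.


81/25

X can drop by at most 1 per step and X_0 = 17 > T = 9, so X_t >= 17 − t >= 8 > 0 for every t <= 9: the floor at 0 (the 'and X > 0' condition) never binds. Hence X_9 = X_0 + Σ_{t<9} Y_t with i.i.d. increments Y_t = y(d_t) ∈ {+1, −1, 0}.
Outcome values over d=0..9: [1, 1, 1, 1, 1, 1, 1, 1, 1, -1]
Σy = 8, Σy² = 10, M = 10
μ = 8/10 = 4/5,  σ² = 10/10 − (4/5)² = 9/25
Independent increments: Var[X_9] = 9·σ² = 9·(9/25) = 81/25


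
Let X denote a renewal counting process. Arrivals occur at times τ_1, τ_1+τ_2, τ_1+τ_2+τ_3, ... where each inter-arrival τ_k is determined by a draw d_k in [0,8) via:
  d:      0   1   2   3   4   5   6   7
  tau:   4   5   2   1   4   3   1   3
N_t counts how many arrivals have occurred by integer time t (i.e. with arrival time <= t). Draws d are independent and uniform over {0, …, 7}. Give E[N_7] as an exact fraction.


Inter-arrival values over d=0..7: [4, 5, 2, 1, 4, 3, 1, 3]
Each d has probability 1/8, so the pmf of τ is: f(1) = 1/4, f(2) = 1/8, f(3) = 1/4, f(4) = 1/4, f(5) = 1/8
Renewal equation for m(n) = E[N_n]: condition on τ_1 = k (if k <= n, one arrival plus a fresh copy on the remaining n−k steps): m(n) = F(n) + Σ_{k<=n} f(k)·m(n−k), where F(n) = P(τ <= n) and m(0) = 0
m(1) = F(1) = 1/4
m(2) = F(2) + f(1)·m(1) = 3/8 + 1/4·1/4 = 7/16
m(3) = F(3) + f(1)·m(2) + f(2)·m(1) = 5/8 + 1/4·7/16 + 1/8·1/4 = 49/64
m(4) = F(4) + f(1)·m(3) + f(2)·m(2) + f(3)·m(1) = 7/8 + 1/4·49/64 + 1/8·7/16 + 1/4·1/4 = 303/256
m(5) = F(5) + f(1)·m(4) + f(2)·m(3) + f(3)·m(2) + f(4)·m(1) = 1 + 1/4·303/256 + 1/8·49/64 + 1/4·7/16 + 1/4·1/4 = 1601/1024
m(6) = F(6) + f(1)·m(5) + f(2)·m(4) + f(3)·m(3) + f(4)·m(2) + f(5)·m(1) = 1 + 1/4·1601/1024 + 1/8·303/256 + 1/4·49/64 + 1/4·7/16 + 1/8·1/4 = 7663/4096
m(7) = F(7) + f(1)·m(6) + f(2)·m(5) + f(3)·m(4) + f(4)·m(3) + f(5)·m(2) = 1 + 1/4·7663/4096 + 1/8·1601/1024 + 1/4·303/256 + 1/4·49/64 + 1/8·7/16 = 36129/16384
E[N_7] = m(7) = 36129/16384

36129/16384


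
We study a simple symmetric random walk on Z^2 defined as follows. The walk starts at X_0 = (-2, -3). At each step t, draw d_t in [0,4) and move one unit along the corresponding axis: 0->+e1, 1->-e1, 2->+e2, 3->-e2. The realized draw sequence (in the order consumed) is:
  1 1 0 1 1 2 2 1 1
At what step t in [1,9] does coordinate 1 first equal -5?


5

t=0: X=(-2, -3), d=1 → -e1, X_1=(-3, -3)
t=1: X=(-3, -3), d=1 → -e1, X_2=(-4, -3)
t=2: X=(-4, -3), d=0 → +e1, X_3=(-3, -3)
t=3: X=(-3, -3), d=1 → -e1, X_4=(-4, -3)
t=4: X=(-4, -3), d=1 → -e1, X_5=(-5, -3)
t=5: X=(-5, -3), d=2 → +e2, X_6=(-5, -2)
t=6: X=(-5, -2), d=2 → +e2, X_7=(-5, -1)
t=7: X=(-5, -1), d=1 → -e1, X_8=(-6, -1)
t=8: X=(-6, -1), d=1 → -e1, X_9=(-7, -1)


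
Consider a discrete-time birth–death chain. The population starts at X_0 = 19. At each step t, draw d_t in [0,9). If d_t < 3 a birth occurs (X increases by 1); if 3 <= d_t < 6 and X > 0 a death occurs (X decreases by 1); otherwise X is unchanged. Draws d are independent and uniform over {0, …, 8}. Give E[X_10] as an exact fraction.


X can drop by at most 1 per step and X_0 = 19 > T = 10, so X_t >= 19 − t >= 9 > 0 for every t <= 10: the floor at 0 (the 'and X > 0' condition) never binds. Hence X_10 = X_0 + Σ_{t<10} Y_t with i.i.d. increments Y_t = y(d_t) ∈ {+1, −1, 0}.
Outcome values over d=0..8: [1, 1, 1, -1, -1, -1, 0, 0, 0]
Σy = 0, Σy² = 6, M = 9
μ = 0/9 = 0,  σ² = 6/9 − (0)² = 2/3
E[X_10] = 19 + 10·(0) = 19

19


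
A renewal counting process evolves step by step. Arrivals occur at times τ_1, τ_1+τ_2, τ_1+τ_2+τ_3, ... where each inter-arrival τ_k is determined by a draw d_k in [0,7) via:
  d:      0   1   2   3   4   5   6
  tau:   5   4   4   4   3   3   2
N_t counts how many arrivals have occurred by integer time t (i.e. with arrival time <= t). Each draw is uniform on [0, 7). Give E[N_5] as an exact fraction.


54/49

Inter-arrival values over d=0..6: [5, 4, 4, 4, 3, 3, 2]
Each d has probability 1/7, so the pmf of τ is: f(2) = 1/7, f(3) = 2/7, f(4) = 3/7, f(5) = 1/7
Renewal equation for m(n) = E[N_n]: condition on τ_1 = k (if k <= n, one arrival plus a fresh copy on the remaining n−k steps): m(n) = F(n) + Σ_{k<=n} f(k)·m(n−k), where F(n) = P(τ <= n) and m(0) = 0
m(1) = F(1) = 0
m(2) = F(2) = 1/7
m(3) = F(3) = 3/7
m(4) = F(4) + f(2)·m(2) = 6/7 + 1/7·1/7 = 43/49
m(5) = F(5) + f(2)·m(3) + f(3)·m(2) = 1 + 1/7·3/7 + 2/7·1/7 = 54/49
E[N_5] = m(5) = 54/49


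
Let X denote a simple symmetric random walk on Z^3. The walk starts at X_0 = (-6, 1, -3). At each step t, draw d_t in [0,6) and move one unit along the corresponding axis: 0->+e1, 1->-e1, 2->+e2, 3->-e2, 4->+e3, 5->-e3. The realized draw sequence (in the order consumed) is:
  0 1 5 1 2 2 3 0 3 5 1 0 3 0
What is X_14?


(-5, 0, -5)

t=0: X=(-6, 1, -3), d=0 → +e1, X_1=(-5, 1, -3)
t=1: X=(-5, 1, -3), d=1 → -e1, X_2=(-6, 1, -3)
t=2: X=(-6, 1, -3), d=5 → -e3, X_3=(-6, 1, -4)
t=3: X=(-6, 1, -4), d=1 → -e1, X_4=(-7, 1, -4)
t=4: X=(-7, 1, -4), d=2 → +e2, X_5=(-7, 2, -4)
t=5: X=(-7, 2, -4), d=2 → +e2, X_6=(-7, 3, -4)
t=6: X=(-7, 3, -4), d=3 → -e2, X_7=(-7, 2, -4)
t=7: X=(-7, 2, -4), d=0 → +e1, X_8=(-6, 2, -4)
t=8: X=(-6, 2, -4), d=3 → -e2, X_9=(-6, 1, -4)
t=9: X=(-6, 1, -4), d=5 → -e3, X_10=(-6, 1, -5)
t=10: X=(-6, 1, -5), d=1 → -e1, X_11=(-7, 1, -5)
t=11: X=(-7, 1, -5), d=0 → +e1, X_12=(-6, 1, -5)
t=12: X=(-6, 1, -5), d=3 → -e2, X_13=(-6, 0, -5)
t=13: X=(-6, 0, -5), d=0 → +e1, X_14=(-5, 0, -5)


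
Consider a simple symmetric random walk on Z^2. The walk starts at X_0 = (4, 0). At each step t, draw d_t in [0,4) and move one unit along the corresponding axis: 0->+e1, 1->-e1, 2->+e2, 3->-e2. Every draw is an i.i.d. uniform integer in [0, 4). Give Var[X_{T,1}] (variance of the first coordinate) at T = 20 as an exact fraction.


Outcome values over d=0..3: [1, -1, 0, 0]
Σy = 0, Σy² = 2, M = 4
μ = 0/4 = 0,  σ² = 2/4 − (0)² = 1/2
Independent increments: Var[X_20] = 20·σ² = 20·(1/2) = 10

10


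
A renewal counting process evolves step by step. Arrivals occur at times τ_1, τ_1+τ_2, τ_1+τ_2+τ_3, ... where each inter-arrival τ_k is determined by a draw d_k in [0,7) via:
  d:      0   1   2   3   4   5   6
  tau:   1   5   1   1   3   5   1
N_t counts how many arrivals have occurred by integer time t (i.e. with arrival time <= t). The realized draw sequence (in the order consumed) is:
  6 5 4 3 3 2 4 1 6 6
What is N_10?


4

draw d_1=6: τ_1=1, arrival time A_1=1
draw d_2=5: τ_2=5, arrival time A_2=6
draw d_3=4: τ_3=3, arrival time A_3=9
draw d_4=3: τ_4=1, arrival time A_4=10
draw d_5=3: τ_5=1, arrival time A_5=11
draw d_6=2: τ_6=1, arrival time A_6=12
draw d_7=4: τ_7=3, arrival time A_7=15
draw d_8=1: τ_8=5, arrival time A_8=20
draw d_9=6: τ_9=1, arrival time A_9=21
draw d_10=6: τ_10=1, arrival time A_10=22
N_t over t=0..10: 0:0 1:1 2:1 3:1 4:1 5:1 6:2 7:2 8:2 9:3 10:4


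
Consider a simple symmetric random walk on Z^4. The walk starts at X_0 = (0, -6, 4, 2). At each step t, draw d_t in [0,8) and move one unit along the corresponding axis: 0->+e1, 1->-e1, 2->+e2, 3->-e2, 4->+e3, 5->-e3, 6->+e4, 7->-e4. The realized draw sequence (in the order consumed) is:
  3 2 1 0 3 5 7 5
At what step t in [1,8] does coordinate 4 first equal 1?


t=0: X=(0, -6, 4, 2), d=3 → -e2, X_1=(0, -7, 4, 2)
t=1: X=(0, -7, 4, 2), d=2 → +e2, X_2=(0, -6, 4, 2)
t=2: X=(0, -6, 4, 2), d=1 → -e1, X_3=(-1, -6, 4, 2)
t=3: X=(-1, -6, 4, 2), d=0 → +e1, X_4=(0, -6, 4, 2)
t=4: X=(0, -6, 4, 2), d=3 → -e2, X_5=(0, -7, 4, 2)
t=5: X=(0, -7, 4, 2), d=5 → -e3, X_6=(0, -7, 3, 2)
t=6: X=(0, -7, 3, 2), d=7 → -e4, X_7=(0, -7, 3, 1)
t=7: X=(0, -7, 3, 1), d=5 → -e3, X_8=(0, -7, 2, 1)

7


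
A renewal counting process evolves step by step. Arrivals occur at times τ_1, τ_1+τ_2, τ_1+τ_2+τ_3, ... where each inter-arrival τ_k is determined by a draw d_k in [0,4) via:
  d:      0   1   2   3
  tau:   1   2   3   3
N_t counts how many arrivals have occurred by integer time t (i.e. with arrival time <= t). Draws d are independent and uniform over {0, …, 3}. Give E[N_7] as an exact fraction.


Inter-arrival values over d=0..3: [1, 2, 3, 3]
Each d has probability 1/4, so the pmf of τ is: f(1) = 1/4, f(2) = 1/4, f(3) = 1/2
Renewal equation for m(n) = E[N_n]: condition on τ_1 = k (if k <= n, one arrival plus a fresh copy on the remaining n−k steps): m(n) = F(n) + Σ_{k<=n} f(k)·m(n−k), where F(n) = P(τ <= n) and m(0) = 0
m(1) = F(1) = 1/4
m(2) = F(2) + f(1)·m(1) = 1/2 + 1/4·1/4 = 9/16
m(3) = F(3) + f(1)·m(2) + f(2)·m(1) = 1 + 1/4·9/16 + 1/4·1/4 = 77/64
m(4) = F(4) + f(1)·m(3) + f(2)·m(2) + f(3)·m(1) = 1 + 1/4·77/64 + 1/4·9/16 + 1/2·1/4 = 401/256
m(5) = F(5) + f(1)·m(4) + f(2)·m(3) + f(3)·m(2) = 1 + 1/4·401/256 + 1/4·77/64 + 1/2·9/16 = 2021/1024
m(6) = F(6) + f(1)·m(5) + f(2)·m(4) + f(3)·m(3) = 1 + 1/4·2021/1024 + 1/4·401/256 + 1/2·77/64 = 10185/4096
m(7) = F(7) + f(1)·m(6) + f(2)·m(5) + f(3)·m(4) = 1 + 1/4·10185/4096 + 1/4·2021/1024 + 1/2·401/256 = 47485/16384
E[N_7] = m(7) = 47485/16384

47485/16384


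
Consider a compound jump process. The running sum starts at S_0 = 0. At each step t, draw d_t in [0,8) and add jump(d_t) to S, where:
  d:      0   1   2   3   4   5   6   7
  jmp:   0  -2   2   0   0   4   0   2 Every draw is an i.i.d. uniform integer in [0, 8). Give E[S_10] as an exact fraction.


Outcome values over d=0..7: [0, -2, 2, 0, 0, 4, 0, 2]
Σy = 6, Σy² = 28, M = 8
μ = 6/8 = 3/4,  σ² = 28/8 − (3/4)² = 47/16
E[S_10] = 0 + 10·(3/4) = 15/2

15/2


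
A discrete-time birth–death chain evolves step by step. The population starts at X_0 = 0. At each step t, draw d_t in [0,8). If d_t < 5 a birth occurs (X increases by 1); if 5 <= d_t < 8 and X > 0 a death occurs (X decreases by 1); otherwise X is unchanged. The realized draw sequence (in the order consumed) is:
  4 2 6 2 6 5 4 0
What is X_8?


2

t=0: X=0, d=4 → birth, X_1=1
t=1: X=1, d=2 → birth, X_2=2
t=2: X=2, d=6 → death, X_3=1
t=3: X=1, d=2 → birth, X_4=2
t=4: X=2, d=6 → death, X_5=1
t=5: X=1, d=5 → death, X_6=0
t=6: X=0, d=4 → birth, X_7=1
t=7: X=1, d=0 → birth, X_8=2


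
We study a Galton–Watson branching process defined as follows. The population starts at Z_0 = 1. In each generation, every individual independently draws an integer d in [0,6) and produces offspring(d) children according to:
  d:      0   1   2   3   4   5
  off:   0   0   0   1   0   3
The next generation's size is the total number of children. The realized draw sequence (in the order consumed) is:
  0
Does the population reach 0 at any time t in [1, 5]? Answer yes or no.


gen 0: Z_0=1, draws=[0], offspring=[0], Z_1=0
gen 1: Z_1=0, draws=[], offspring=[], Z_2=0
gen 2: Z_2=0, draws=[], offspring=[], Z_3=0
gen 3: Z_3=0, draws=[], offspring=[], Z_4=0
gen 4: Z_4=0, draws=[], offspring=[], Z_5=0

yes


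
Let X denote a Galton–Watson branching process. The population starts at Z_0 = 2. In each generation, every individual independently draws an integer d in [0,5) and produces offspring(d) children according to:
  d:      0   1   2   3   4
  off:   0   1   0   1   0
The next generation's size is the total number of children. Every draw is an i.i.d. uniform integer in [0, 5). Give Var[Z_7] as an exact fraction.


Outcome values over d=0..4: [0, 1, 0, 1, 0]
Σy = 2, Σy² = 2, M = 5
μ = 2/5 = 2/5,  σ² = 2/5 − (2/5)² = 6/25
V_0 = 0, E_0 = 2
V_1 = 6/25·E_0 + (2/5)²·V_0 = 12/25;  E_1 = 4/5
V_2 = 6/25·E_1 + (2/5)²·V_1 = 168/625;  E_2 = 8/25
V_3 = 6/25·E_2 + (2/5)²·V_2 = 1872/15625;  E_3 = 16/125
V_4 = 6/25·E_3 + (2/5)²·V_3 = 19488/390625;  E_4 = 32/625
V_5 = 6/25·E_4 + (2/5)²·V_4 = 197952/9765625;  E_5 = 64/3125
V_6 = 6/25·E_5 + (2/5)²·V_5 = 1991808/244140625;  E_6 = 128/15625
V_7 = 6/25·E_6 + (2/5)²·V_6 = 19967232/6103515625;  E_7 = 256/78125

19967232/6103515625


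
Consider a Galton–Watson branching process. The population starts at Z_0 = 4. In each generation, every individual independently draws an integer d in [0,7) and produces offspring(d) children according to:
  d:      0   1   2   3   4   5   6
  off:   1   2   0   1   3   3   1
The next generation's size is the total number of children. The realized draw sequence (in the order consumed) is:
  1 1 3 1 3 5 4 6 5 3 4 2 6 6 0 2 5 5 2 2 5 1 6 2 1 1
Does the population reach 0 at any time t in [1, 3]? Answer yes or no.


no

gen 0: Z_0=4, draws=[1, 1, 3, 1], offspring=[2, 2, 1, 2], Z_1=7
gen 1: Z_1=7, draws=[3, 5, 4, 6, 5, 3, 4], offspring=[1, 3, 3, 1, 3, 1, 3], Z_2=15
gen 2: Z_2=15, draws=[2, 6, 6, 0, 2, 5, 5, 2, 2, 5, 1, 6, 2, 1, 1], offspring=[0, 1, 1, 1, 0, 3, 3, 0, 0, 3, 2, 1, 0, 2, 2], Z_3=19


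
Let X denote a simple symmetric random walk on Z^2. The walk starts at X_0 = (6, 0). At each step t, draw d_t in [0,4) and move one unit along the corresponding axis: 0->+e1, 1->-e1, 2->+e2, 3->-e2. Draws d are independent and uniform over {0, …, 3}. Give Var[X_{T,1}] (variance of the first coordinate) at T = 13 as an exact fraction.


Outcome values over d=0..3: [1, -1, 0, 0]
Σy = 0, Σy² = 2, M = 4
μ = 0/4 = 0,  σ² = 2/4 − (0)² = 1/2
Independent increments: Var[X_13] = 13·σ² = 13·(1/2) = 13/2

13/2


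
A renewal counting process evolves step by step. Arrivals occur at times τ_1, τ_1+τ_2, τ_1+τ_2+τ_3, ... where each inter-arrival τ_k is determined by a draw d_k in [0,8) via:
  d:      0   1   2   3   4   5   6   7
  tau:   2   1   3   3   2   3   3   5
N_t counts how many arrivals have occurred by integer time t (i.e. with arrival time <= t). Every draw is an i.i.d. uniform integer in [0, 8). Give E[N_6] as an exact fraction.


518809/262144

Inter-arrival values over d=0..7: [2, 1, 3, 3, 2, 3, 3, 5]
Each d has probability 1/8, so the pmf of τ is: f(1) = 1/8, f(2) = 1/4, f(3) = 1/2, f(5) = 1/8
Renewal equation for m(n) = E[N_n]: condition on τ_1 = k (if k <= n, one arrival plus a fresh copy on the remaining n−k steps): m(n) = F(n) + Σ_{k<=n} f(k)·m(n−k), where F(n) = P(τ <= n) and m(0) = 0
m(1) = F(1) = 1/8
m(2) = F(2) + f(1)·m(1) = 3/8 + 1/8·1/8 = 25/64
m(3) = F(3) + f(1)·m(2) + f(2)·m(1) = 7/8 + 1/8·25/64 + 1/4·1/8 = 489/512
m(4) = F(4) + f(1)·m(3) + f(2)·m(2) + f(3)·m(1) = 7/8 + 1/8·489/512 + 1/4·25/64 + 1/2·1/8 = 4729/4096
m(5) = F(5) + f(1)·m(4) + f(2)·m(3) + f(3)·m(2) = 1 + 1/8·4729/4096 + 1/4·489/512 + 1/2·25/64 = 51721/32768
m(6) = F(6) + f(1)·m(5) + f(2)·m(4) + f(3)·m(3) + f(5)·m(1) = 1 + 1/8·51721/32768 + 1/4·4729/4096 + 1/2·489/512 + 1/8·1/8 = 518809/262144
E[N_6] = m(6) = 518809/262144


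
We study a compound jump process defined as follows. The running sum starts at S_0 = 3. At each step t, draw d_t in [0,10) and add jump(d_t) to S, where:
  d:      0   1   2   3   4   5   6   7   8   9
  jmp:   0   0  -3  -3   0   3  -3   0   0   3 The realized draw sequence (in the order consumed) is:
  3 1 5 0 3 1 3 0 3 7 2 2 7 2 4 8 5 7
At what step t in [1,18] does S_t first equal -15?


t=0: S=3, d=3, jump=-3, S_1=0
t=1: S=0, d=1, jump=0, S_2=0
t=2: S=0, d=5, jump=3, S_3=3
t=3: S=3, d=0, jump=0, S_4=3
t=4: S=3, d=3, jump=-3, S_5=0
t=5: S=0, d=1, jump=0, S_6=0
t=6: S=0, d=3, jump=-3, S_7=-3
t=7: S=-3, d=0, jump=0, S_8=-3
t=8: S=-3, d=3, jump=-3, S_9=-6
t=9: S=-6, d=7, jump=0, S_10=-6
t=10: S=-6, d=2, jump=-3, S_11=-9
t=11: S=-9, d=2, jump=-3, S_12=-12
t=12: S=-12, d=7, jump=0, S_13=-12
t=13: S=-12, d=2, jump=-3, S_14=-15
t=14: S=-15, d=4, jump=0, S_15=-15
t=15: S=-15, d=8, jump=0, S_16=-15
t=16: S=-15, d=5, jump=3, S_17=-12
t=17: S=-12, d=7, jump=0, S_18=-12

14


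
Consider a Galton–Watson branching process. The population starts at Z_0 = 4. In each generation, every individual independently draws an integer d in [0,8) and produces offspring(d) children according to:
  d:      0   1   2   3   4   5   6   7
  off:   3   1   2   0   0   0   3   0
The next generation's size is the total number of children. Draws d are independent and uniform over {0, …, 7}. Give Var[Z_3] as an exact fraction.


1810431/65536

Outcome values over d=0..7: [3, 1, 2, 0, 0, 0, 3, 0]
Σy = 9, Σy² = 23, M = 8
μ = 9/8 = 9/8,  σ² = 23/8 − (9/8)² = 103/64
V_0 = 0, E_0 = 4
V_1 = 103/64·E_0 + (9/8)²·V_0 = 103/16;  E_1 = 9/2
V_2 = 103/64·E_1 + (9/8)²·V_1 = 15759/1024;  E_2 = 81/16
V_3 = 103/64·E_2 + (9/8)²·V_2 = 1810431/65536;  E_3 = 729/128


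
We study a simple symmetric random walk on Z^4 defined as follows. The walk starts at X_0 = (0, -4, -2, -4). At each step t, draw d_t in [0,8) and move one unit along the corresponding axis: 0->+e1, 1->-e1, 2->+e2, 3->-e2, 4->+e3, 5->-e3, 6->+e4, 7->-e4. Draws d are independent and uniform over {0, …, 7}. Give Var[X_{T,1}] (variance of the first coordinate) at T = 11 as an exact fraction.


Outcome values over d=0..7: [1, -1, 0, 0, 0, 0, 0, 0]
Σy = 0, Σy² = 2, M = 8
μ = 0/8 = 0,  σ² = 2/8 − (0)² = 1/4
Independent increments: Var[X_11] = 11·σ² = 11·(1/4) = 11/4

11/4


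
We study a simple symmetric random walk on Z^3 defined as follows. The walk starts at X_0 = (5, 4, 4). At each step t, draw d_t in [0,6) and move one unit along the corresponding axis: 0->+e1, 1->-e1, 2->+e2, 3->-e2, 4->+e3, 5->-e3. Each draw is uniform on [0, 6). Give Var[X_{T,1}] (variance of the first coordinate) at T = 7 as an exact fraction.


7/3

Outcome values over d=0..5: [1, -1, 0, 0, 0, 0]
Σy = 0, Σy² = 2, M = 6
μ = 0/6 = 0,  σ² = 2/6 − (0)² = 1/3
Independent increments: Var[X_7] = 7·σ² = 7·(1/3) = 7/3


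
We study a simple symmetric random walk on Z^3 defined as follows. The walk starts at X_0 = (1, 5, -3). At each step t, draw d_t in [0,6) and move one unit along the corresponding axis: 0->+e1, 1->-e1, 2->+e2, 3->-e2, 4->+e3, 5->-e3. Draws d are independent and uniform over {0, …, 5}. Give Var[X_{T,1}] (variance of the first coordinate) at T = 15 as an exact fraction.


Outcome values over d=0..5: [1, -1, 0, 0, 0, 0]
Σy = 0, Σy² = 2, M = 6
μ = 0/6 = 0,  σ² = 2/6 − (0)² = 1/3
Independent increments: Var[X_15] = 15·σ² = 15·(1/3) = 5

5


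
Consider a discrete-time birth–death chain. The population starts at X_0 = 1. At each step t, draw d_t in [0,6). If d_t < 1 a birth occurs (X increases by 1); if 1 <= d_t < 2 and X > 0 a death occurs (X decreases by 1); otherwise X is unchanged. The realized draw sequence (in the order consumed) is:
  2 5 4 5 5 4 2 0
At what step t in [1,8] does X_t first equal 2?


t=0: X=1, d=2 → hold, X_1=1
t=1: X=1, d=5 → hold, X_2=1
t=2: X=1, d=4 → hold, X_3=1
t=3: X=1, d=5 → hold, X_4=1
t=4: X=1, d=5 → hold, X_5=1
t=5: X=1, d=4 → hold, X_6=1
t=6: X=1, d=2 → hold, X_7=1
t=7: X=1, d=0 → birth, X_8=2

8


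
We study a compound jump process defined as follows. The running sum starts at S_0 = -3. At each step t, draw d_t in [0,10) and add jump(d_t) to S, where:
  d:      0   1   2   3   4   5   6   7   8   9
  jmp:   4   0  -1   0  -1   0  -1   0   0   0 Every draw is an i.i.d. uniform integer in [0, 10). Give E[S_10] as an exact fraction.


Outcome values over d=0..9: [4, 0, -1, 0, -1, 0, -1, 0, 0, 0]
Σy = 1, Σy² = 19, M = 10
μ = 1/10 = 1/10,  σ² = 19/10 − (1/10)² = 189/100
E[S_10] = -3 + 10·(1/10) = -2

-2


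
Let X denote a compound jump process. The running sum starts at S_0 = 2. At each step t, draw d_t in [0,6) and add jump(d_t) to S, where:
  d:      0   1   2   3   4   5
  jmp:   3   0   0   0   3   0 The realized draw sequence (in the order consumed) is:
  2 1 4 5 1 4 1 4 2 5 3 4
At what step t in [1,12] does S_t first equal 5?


3

t=0: S=2, d=2, jump=0, S_1=2
t=1: S=2, d=1, jump=0, S_2=2
t=2: S=2, d=4, jump=3, S_3=5
t=3: S=5, d=5, jump=0, S_4=5
t=4: S=5, d=1, jump=0, S_5=5
t=5: S=5, d=4, jump=3, S_6=8
t=6: S=8, d=1, jump=0, S_7=8
t=7: S=8, d=4, jump=3, S_8=11
t=8: S=11, d=2, jump=0, S_9=11
t=9: S=11, d=5, jump=0, S_10=11
t=10: S=11, d=3, jump=0, S_11=11
t=11: S=11, d=4, jump=3, S_12=14


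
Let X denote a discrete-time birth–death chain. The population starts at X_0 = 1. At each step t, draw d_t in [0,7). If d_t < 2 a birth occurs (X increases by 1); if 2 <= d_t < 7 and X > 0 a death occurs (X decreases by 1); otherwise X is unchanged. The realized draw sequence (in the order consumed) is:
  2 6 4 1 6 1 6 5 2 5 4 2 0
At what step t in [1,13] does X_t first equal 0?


t=0: X=1, d=2 → death, X_1=0
t=1: X=0, d=6 → hold, X_2=0
t=2: X=0, d=4 → hold, X_3=0
t=3: X=0, d=1 → birth, X_4=1
t=4: X=1, d=6 → death, X_5=0
t=5: X=0, d=1 → birth, X_6=1
t=6: X=1, d=6 → death, X_7=0
t=7: X=0, d=5 → hold, X_8=0
t=8: X=0, d=2 → hold, X_9=0
t=9: X=0, d=5 → hold, X_10=0
t=10: X=0, d=4 → hold, X_11=0
t=11: X=0, d=2 → hold, X_12=0
t=12: X=0, d=0 → birth, X_13=1

1


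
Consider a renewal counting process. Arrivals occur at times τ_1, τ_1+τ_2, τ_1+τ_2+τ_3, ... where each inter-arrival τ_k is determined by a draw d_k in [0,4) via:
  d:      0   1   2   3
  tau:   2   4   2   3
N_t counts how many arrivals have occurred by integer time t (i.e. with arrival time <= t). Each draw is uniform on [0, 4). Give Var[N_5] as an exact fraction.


Inter-arrival values over d=0..3: [2, 4, 2, 3]
Each d has probability 1/4, so the pmf of τ is: f(2) = 1/2, f(3) = 1/4, f(4) = 1/4
Let p_n(j) = P(N_n = j), with p_0 = [1]. Condition on τ_1: p_n(0) = P(τ > n), and for j >= 1, p_n(j) = Σ_{k<=n} f(k)·p_{n−k}(j−1)
p_1 = [1]  (j = 0)
p_2 = [1/2, 1/2]  (j = 0..1)
p_3 = [1/4, 3/4]  (j = 0..1)
p_4 = [0, 3/4, 1/4]  (j = 0..2)
p_5 = [0, 1/2, 1/2]  (j = 0..2)
E[N_5] = Σ j·p_5(j) = 3/2;  E[N_5²] = Σ j²·p_5(j) = 5/2
Var[N_5] = 5/2 − (3/2)² = 1/4

1/4


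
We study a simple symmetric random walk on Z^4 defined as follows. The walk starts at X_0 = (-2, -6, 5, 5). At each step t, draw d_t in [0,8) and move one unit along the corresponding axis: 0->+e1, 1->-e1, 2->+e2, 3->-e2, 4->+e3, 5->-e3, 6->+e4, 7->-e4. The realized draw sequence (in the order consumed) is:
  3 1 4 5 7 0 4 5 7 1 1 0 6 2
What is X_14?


(-3, -6, 5, 4)

t=0: X=(-2, -6, 5, 5), d=3 → -e2, X_1=(-2, -7, 5, 5)
t=1: X=(-2, -7, 5, 5), d=1 → -e1, X_2=(-3, -7, 5, 5)
t=2: X=(-3, -7, 5, 5), d=4 → +e3, X_3=(-3, -7, 6, 5)
t=3: X=(-3, -7, 6, 5), d=5 → -e3, X_4=(-3, -7, 5, 5)
t=4: X=(-3, -7, 5, 5), d=7 → -e4, X_5=(-3, -7, 5, 4)
t=5: X=(-3, -7, 5, 4), d=0 → +e1, X_6=(-2, -7, 5, 4)
t=6: X=(-2, -7, 5, 4), d=4 → +e3, X_7=(-2, -7, 6, 4)
t=7: X=(-2, -7, 6, 4), d=5 → -e3, X_8=(-2, -7, 5, 4)
t=8: X=(-2, -7, 5, 4), d=7 → -e4, X_9=(-2, -7, 5, 3)
t=9: X=(-2, -7, 5, 3), d=1 → -e1, X_10=(-3, -7, 5, 3)
t=10: X=(-3, -7, 5, 3), d=1 → -e1, X_11=(-4, -7, 5, 3)
t=11: X=(-4, -7, 5, 3), d=0 → +e1, X_12=(-3, -7, 5, 3)
t=12: X=(-3, -7, 5, 3), d=6 → +e4, X_13=(-3, -7, 5, 4)
t=13: X=(-3, -7, 5, 4), d=2 → +e2, X_14=(-3, -6, 5, 4)


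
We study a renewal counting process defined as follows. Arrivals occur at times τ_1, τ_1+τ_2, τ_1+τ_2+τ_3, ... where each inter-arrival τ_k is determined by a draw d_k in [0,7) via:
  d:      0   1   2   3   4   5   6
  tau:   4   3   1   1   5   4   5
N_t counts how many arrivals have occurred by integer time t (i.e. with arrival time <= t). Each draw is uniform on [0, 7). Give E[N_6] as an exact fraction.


195406/117649

Inter-arrival values over d=0..6: [4, 3, 1, 1, 5, 4, 5]
Each d has probability 1/7, so the pmf of τ is: f(1) = 2/7, f(3) = 1/7, f(4) = 2/7, f(5) = 2/7
Renewal equation for m(n) = E[N_n]: condition on τ_1 = k (if k <= n, one arrival plus a fresh copy on the remaining n−k steps): m(n) = F(n) + Σ_{k<=n} f(k)·m(n−k), where F(n) = P(τ <= n) and m(0) = 0
m(1) = F(1) = 2/7
m(2) = F(2) + f(1)·m(1) = 2/7 + 2/7·2/7 = 18/49
m(3) = F(3) + f(1)·m(2) = 3/7 + 2/7·18/49 = 183/343
m(4) = F(4) + f(1)·m(3) + f(3)·m(1) = 5/7 + 2/7·183/343 + 1/7·2/7 = 2179/2401
m(5) = F(5) + f(1)·m(4) + f(3)·m(2) + f(4)·m(1) = 1 + 2/7·2179/2401 + 1/7·18/49 + 2/7·2/7 = 23419/16807
m(6) = F(6) + f(1)·m(5) + f(3)·m(3) + f(4)·m(2) + f(5)·m(1) = 1 + 2/7·23419/16807 + 1/7·183/343 + 2/7·18/49 + 2/7·2/7 = 195406/117649
E[N_6] = m(6) = 195406/117649


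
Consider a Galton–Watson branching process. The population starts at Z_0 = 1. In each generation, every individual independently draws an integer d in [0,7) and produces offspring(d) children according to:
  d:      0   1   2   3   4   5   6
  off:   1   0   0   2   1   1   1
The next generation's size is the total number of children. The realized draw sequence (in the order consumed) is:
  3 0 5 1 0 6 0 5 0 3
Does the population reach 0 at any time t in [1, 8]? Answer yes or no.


gen 0: Z_0=1, draws=[3], offspring=[2], Z_1=2
gen 1: Z_1=2, draws=[0, 5], offspring=[1, 1], Z_2=2
gen 2: Z_2=2, draws=[1, 0], offspring=[0, 1], Z_3=1
gen 3: Z_3=1, draws=[6], offspring=[1], Z_4=1
gen 4: Z_4=1, draws=[0], offspring=[1], Z_5=1
gen 5: Z_5=1, draws=[5], offspring=[1], Z_6=1
gen 6: Z_6=1, draws=[0], offspring=[1], Z_7=1
gen 7: Z_7=1, draws=[3], offspring=[2], Z_8=2

no


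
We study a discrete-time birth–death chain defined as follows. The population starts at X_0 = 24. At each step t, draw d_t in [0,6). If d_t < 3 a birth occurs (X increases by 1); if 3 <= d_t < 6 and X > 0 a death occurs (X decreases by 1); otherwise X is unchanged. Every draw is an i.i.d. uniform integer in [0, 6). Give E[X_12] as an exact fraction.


X can drop by at most 1 per step and X_0 = 24 > T = 12, so X_t >= 24 − t >= 12 > 0 for every t <= 12: the floor at 0 (the 'and X > 0' condition) never binds. Hence X_12 = X_0 + Σ_{t<12} Y_t with i.i.d. increments Y_t = y(d_t) ∈ {+1, −1, 0}.
Outcome values over d=0..5: [1, 1, 1, -1, -1, -1]
Σy = 0, Σy² = 6, M = 6
μ = 0/6 = 0,  σ² = 6/6 − (0)² = 1
E[X_12] = 24 + 12·(0) = 24

24


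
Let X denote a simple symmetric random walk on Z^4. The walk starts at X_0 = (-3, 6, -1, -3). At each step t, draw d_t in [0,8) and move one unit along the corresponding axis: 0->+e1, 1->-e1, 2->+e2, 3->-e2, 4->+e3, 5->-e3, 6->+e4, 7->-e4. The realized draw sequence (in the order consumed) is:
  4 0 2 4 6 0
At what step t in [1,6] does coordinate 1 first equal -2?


t=0: X=(-3, 6, -1, -3), d=4 → +e3, X_1=(-3, 6, 0, -3)
t=1: X=(-3, 6, 0, -3), d=0 → +e1, X_2=(-2, 6, 0, -3)
t=2: X=(-2, 6, 0, -3), d=2 → +e2, X_3=(-2, 7, 0, -3)
t=3: X=(-2, 7, 0, -3), d=4 → +e3, X_4=(-2, 7, 1, -3)
t=4: X=(-2, 7, 1, -3), d=6 → +e4, X_5=(-2, 7, 1, -2)
t=5: X=(-2, 7, 1, -2), d=0 → +e1, X_6=(-1, 7, 1, -2)

2


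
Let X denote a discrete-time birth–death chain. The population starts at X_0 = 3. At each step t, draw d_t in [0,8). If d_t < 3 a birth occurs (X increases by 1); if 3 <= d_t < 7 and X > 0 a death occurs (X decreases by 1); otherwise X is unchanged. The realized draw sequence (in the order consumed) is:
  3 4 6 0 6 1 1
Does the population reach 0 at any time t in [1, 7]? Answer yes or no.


yes

t=0: X=3, d=3 → death, X_1=2
t=1: X=2, d=4 → death, X_2=1
t=2: X=1, d=6 → death, X_3=0
t=3: X=0, d=0 → birth, X_4=1
t=4: X=1, d=6 → death, X_5=0
t=5: X=0, d=1 → birth, X_6=1
t=6: X=1, d=1 → birth, X_7=2


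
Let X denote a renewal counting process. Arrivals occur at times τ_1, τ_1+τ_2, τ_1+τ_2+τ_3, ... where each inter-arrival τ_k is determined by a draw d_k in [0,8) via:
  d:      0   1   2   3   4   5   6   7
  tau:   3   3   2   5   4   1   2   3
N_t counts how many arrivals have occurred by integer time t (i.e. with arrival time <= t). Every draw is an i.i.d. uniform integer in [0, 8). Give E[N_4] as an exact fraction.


4601/4096

Inter-arrival values over d=0..7: [3, 3, 2, 5, 4, 1, 2, 3]
Each d has probability 1/8, so the pmf of τ is: f(1) = 1/8, f(2) = 1/4, f(3) = 3/8, f(4) = 1/8, f(5) = 1/8
Renewal equation for m(n) = E[N_n]: condition on τ_1 = k (if k <= n, one arrival plus a fresh copy on the remaining n−k steps): m(n) = F(n) + Σ_{k<=n} f(k)·m(n−k), where F(n) = P(τ <= n) and m(0) = 0
m(1) = F(1) = 1/8
m(2) = F(2) + f(1)·m(1) = 3/8 + 1/8·1/8 = 25/64
m(3) = F(3) + f(1)·m(2) + f(2)·m(1) = 3/4 + 1/8·25/64 + 1/4·1/8 = 425/512
m(4) = F(4) + f(1)·m(3) + f(2)·m(2) + f(3)·m(1) = 7/8 + 1/8·425/512 + 1/4·25/64 + 3/8·1/8 = 4601/4096
E[N_4] = m(4) = 4601/4096


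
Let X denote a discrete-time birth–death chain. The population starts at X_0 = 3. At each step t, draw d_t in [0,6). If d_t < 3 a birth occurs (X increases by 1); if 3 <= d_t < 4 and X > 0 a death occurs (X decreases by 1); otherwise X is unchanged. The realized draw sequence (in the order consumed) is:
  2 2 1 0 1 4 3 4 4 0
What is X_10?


t=0: X=3, d=2 → birth, X_1=4
t=1: X=4, d=2 → birth, X_2=5
t=2: X=5, d=1 → birth, X_3=6
t=3: X=6, d=0 → birth, X_4=7
t=4: X=7, d=1 → birth, X_5=8
t=5: X=8, d=4 → hold, X_6=8
t=6: X=8, d=3 → death, X_7=7
t=7: X=7, d=4 → hold, X_8=7
t=8: X=7, d=4 → hold, X_9=7
t=9: X=7, d=0 → birth, X_10=8

8


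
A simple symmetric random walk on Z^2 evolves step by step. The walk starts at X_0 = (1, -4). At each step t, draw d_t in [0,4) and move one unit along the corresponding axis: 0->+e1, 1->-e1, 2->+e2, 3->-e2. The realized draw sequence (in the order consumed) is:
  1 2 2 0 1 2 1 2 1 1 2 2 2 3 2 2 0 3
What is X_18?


(-2, 3)

t=0: X=(1, -4), d=1 → -e1, X_1=(0, -4)
t=1: X=(0, -4), d=2 → +e2, X_2=(0, -3)
t=2: X=(0, -3), d=2 → +e2, X_3=(0, -2)
t=3: X=(0, -2), d=0 → +e1, X_4=(1, -2)
t=4: X=(1, -2), d=1 → -e1, X_5=(0, -2)
t=5: X=(0, -2), d=2 → +e2, X_6=(0, -1)
t=6: X=(0, -1), d=1 → -e1, X_7=(-1, -1)
t=7: X=(-1, -1), d=2 → +e2, X_8=(-1, 0)
t=8: X=(-1, 0), d=1 → -e1, X_9=(-2, 0)
t=9: X=(-2, 0), d=1 → -e1, X_10=(-3, 0)
t=10: X=(-3, 0), d=2 → +e2, X_11=(-3, 1)
t=11: X=(-3, 1), d=2 → +e2, X_12=(-3, 2)
t=12: X=(-3, 2), d=2 → +e2, X_13=(-3, 3)
t=13: X=(-3, 3), d=3 → -e2, X_14=(-3, 2)
t=14: X=(-3, 2), d=2 → +e2, X_15=(-3, 3)
t=15: X=(-3, 3), d=2 → +e2, X_16=(-3, 4)
t=16: X=(-3, 4), d=0 → +e1, X_17=(-2, 4)
t=17: X=(-2, 4), d=3 → -e2, X_18=(-2, 3)


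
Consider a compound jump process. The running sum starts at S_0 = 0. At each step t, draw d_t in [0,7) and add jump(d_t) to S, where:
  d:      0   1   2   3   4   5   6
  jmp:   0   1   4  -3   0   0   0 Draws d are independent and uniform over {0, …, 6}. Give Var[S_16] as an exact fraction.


2848/49

Outcome values over d=0..6: [0, 1, 4, -3, 0, 0, 0]
Σy = 2, Σy² = 26, M = 7
μ = 2/7 = 2/7,  σ² = 26/7 − (2/7)² = 178/49
Independent increments: Var[S_16] = 16·σ² = 16·(178/49) = 2848/49


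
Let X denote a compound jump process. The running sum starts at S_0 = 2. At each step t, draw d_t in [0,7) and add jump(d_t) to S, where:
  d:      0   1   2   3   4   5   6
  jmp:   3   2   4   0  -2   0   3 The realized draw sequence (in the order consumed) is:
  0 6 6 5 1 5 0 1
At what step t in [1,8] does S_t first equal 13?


5

t=0: S=2, d=0, jump=3, S_1=5
t=1: S=5, d=6, jump=3, S_2=8
t=2: S=8, d=6, jump=3, S_3=11
t=3: S=11, d=5, jump=0, S_4=11
t=4: S=11, d=1, jump=2, S_5=13
t=5: S=13, d=5, jump=0, S_6=13
t=6: S=13, d=0, jump=3, S_7=16
t=7: S=16, d=1, jump=2, S_8=18


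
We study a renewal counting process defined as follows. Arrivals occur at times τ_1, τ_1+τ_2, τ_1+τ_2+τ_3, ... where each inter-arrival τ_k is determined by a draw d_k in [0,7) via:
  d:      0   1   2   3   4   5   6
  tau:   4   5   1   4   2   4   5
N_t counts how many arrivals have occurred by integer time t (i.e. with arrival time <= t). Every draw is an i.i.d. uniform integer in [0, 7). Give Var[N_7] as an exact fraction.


356382381032/678223072849

Inter-arrival values over d=0..6: [4, 5, 1, 4, 2, 4, 5]
Each d has probability 1/7, so the pmf of τ is: f(1) = 1/7, f(2) = 1/7, f(4) = 3/7, f(5) = 2/7
Let p_n(j) = P(N_n = j), with p_0 = [1]. Condition on τ_1: p_n(0) = P(τ > n), and for j >= 1, p_n(j) = Σ_{k<=n} f(k)·p_{n−k}(j−1)
p_1 = [6/7, 1/7]  (j = 0..1)
p_2 = [5/7, 13/49, 1/49]  (j = 0..2)
p_3 = [5/7, 11/49, 20/343, 1/343]  (j = 0..3)
p_4 = [2/7, 31/49, 24/343, 27/2401, 1/2401]  (j = 0..4)
p_5 = [0, 39/49, 9/49, 44/2401, 34/16807, 1/16807]  (j = 0..5)
p_6 = [0, 29/49, 123/343, 108/2401, 71/16807, 41/117649, 1/117649]  (j = 0..6)
p_7 = [0, 25/49, 127/343, 260/2401, 173/16807, 15/16807, 48/823543, 1/823543]  (j = 0..7)
E[N_7] = Σ j·p_7(j) = 1335447/823543;  E[N_7²] = Σ j²·p_7(j) = 2598287/823543
Var[N_7] = 2598287/823543 − (1335447/823543)² = 356382381032/678223072849


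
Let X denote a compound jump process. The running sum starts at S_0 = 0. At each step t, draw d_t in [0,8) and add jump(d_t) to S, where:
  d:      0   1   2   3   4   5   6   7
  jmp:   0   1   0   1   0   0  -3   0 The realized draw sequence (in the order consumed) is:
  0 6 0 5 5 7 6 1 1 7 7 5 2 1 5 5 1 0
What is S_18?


-2

t=0: S=0, d=0, jump=0, S_1=0
t=1: S=0, d=6, jump=-3, S_2=-3
t=2: S=-3, d=0, jump=0, S_3=-3
t=3: S=-3, d=5, jump=0, S_4=-3
t=4: S=-3, d=5, jump=0, S_5=-3
t=5: S=-3, d=7, jump=0, S_6=-3
t=6: S=-3, d=6, jump=-3, S_7=-6
t=7: S=-6, d=1, jump=1, S_8=-5
t=8: S=-5, d=1, jump=1, S_9=-4
t=9: S=-4, d=7, jump=0, S_10=-4
t=10: S=-4, d=7, jump=0, S_11=-4
t=11: S=-4, d=5, jump=0, S_12=-4
t=12: S=-4, d=2, jump=0, S_13=-4
t=13: S=-4, d=1, jump=1, S_14=-3
t=14: S=-3, d=5, jump=0, S_15=-3
t=15: S=-3, d=5, jump=0, S_16=-3
t=16: S=-3, d=1, jump=1, S_17=-2
t=17: S=-2, d=0, jump=0, S_18=-2


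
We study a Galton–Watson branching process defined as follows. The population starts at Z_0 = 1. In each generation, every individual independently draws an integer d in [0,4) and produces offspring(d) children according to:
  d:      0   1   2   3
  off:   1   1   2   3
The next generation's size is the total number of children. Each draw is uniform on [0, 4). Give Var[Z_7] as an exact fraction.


Outcome values over d=0..3: [1, 1, 2, 3]
Σy = 7, Σy² = 15, M = 4
μ = 7/4 = 7/4,  σ² = 15/4 − (7/4)² = 11/16
V_0 = 0, E_0 = 1
V_1 = 11/16·E_0 + (7/4)²·V_0 = 11/16;  E_1 = 7/4
V_2 = 11/16·E_1 + (7/4)²·V_1 = 847/256;  E_2 = 49/16
V_3 = 11/16·E_2 + (7/4)²·V_2 = 50127/4096;  E_3 = 343/64
V_4 = 11/16·E_3 + (7/4)²·V_3 = 2697695/65536;  E_4 = 2401/256
V_5 = 11/16·E_4 + (7/4)²·V_4 = 138948271/1048576;  E_5 = 16807/1024
V_6 = 11/16·E_5 + (7/4)²·V_5 = 6997779327/16777216;  E_6 = 117649/4096
V_7 = 11/16·E_6 + (7/4)²·V_6 = 348191980367/268435456;  E_7 = 823543/16384

348191980367/268435456


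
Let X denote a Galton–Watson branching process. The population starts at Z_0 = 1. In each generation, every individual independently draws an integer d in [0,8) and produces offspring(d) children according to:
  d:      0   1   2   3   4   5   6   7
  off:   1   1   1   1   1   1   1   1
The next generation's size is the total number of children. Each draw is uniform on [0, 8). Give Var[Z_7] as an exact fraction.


Outcome values over d=0..7: [1, 1, 1, 1, 1, 1, 1, 1]
Σy = 8, Σy² = 8, M = 8
μ = 8/8 = 1,  σ² = 8/8 − (1)² = 0
V_0 = 0, E_0 = 1
V_1 = 0·E_0 + (1)²·V_0 = 0;  E_1 = 1
V_2 = 0·E_1 + (1)²·V_1 = 0;  E_2 = 1
V_3 = 0·E_2 + (1)²·V_2 = 0;  E_3 = 1
V_4 = 0·E_3 + (1)²·V_3 = 0;  E_4 = 1
V_5 = 0·E_4 + (1)²·V_4 = 0;  E_5 = 1
V_6 = 0·E_5 + (1)²·V_5 = 0;  E_6 = 1
V_7 = 0·E_6 + (1)²·V_6 = 0;  E_7 = 1

0


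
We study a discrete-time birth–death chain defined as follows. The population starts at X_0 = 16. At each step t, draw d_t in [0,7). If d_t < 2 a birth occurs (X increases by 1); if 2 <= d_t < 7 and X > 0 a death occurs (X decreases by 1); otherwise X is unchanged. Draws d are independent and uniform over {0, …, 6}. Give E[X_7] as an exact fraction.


13

X can drop by at most 1 per step and X_0 = 16 > T = 7, so X_t >= 16 − t >= 9 > 0 for every t <= 7: the floor at 0 (the 'and X > 0' condition) never binds. Hence X_7 = X_0 + Σ_{t<7} Y_t with i.i.d. increments Y_t = y(d_t) ∈ {+1, −1, 0}.
Outcome values over d=0..6: [1, 1, -1, -1, -1, -1, -1]
Σy = -3, Σy² = 7, M = 7
μ = -3/7 = -3/7,  σ² = 7/7 − (-3/7)² = 40/49
E[X_7] = 16 + 7·(-3/7) = 13


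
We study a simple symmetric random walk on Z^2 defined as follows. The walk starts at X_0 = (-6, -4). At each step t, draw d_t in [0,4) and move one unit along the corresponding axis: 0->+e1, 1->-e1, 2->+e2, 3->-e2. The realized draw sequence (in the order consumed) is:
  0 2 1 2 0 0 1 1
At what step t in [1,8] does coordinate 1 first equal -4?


t=0: X=(-6, -4), d=0 → +e1, X_1=(-5, -4)
t=1: X=(-5, -4), d=2 → +e2, X_2=(-5, -3)
t=2: X=(-5, -3), d=1 → -e1, X_3=(-6, -3)
t=3: X=(-6, -3), d=2 → +e2, X_4=(-6, -2)
t=4: X=(-6, -2), d=0 → +e1, X_5=(-5, -2)
t=5: X=(-5, -2), d=0 → +e1, X_6=(-4, -2)
t=6: X=(-4, -2), d=1 → -e1, X_7=(-5, -2)
t=7: X=(-5, -2), d=1 → -e1, X_8=(-6, -2)

6


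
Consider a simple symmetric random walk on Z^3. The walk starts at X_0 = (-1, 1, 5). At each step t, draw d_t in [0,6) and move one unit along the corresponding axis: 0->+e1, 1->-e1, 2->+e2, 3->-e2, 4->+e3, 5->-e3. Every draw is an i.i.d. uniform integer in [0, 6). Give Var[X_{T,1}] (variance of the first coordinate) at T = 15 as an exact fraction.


Outcome values over d=0..5: [1, -1, 0, 0, 0, 0]
Σy = 0, Σy² = 2, M = 6
μ = 0/6 = 0,  σ² = 2/6 − (0)² = 1/3
Independent increments: Var[X_15] = 15·σ² = 15·(1/3) = 5

5


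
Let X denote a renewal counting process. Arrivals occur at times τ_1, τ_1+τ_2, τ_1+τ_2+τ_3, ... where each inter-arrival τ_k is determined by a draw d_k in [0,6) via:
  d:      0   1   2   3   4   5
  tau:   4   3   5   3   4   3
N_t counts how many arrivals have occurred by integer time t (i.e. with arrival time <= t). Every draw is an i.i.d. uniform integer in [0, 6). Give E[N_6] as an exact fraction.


Inter-arrival values over d=0..5: [4, 3, 5, 3, 4, 3]
Each d has probability 1/6, so the pmf of τ is: f(3) = 1/2, f(4) = 1/3, f(5) = 1/6
Renewal equation for m(n) = E[N_n]: condition on τ_1 = k (if k <= n, one arrival plus a fresh copy on the remaining n−k steps): m(n) = F(n) + Σ_{k<=n} f(k)·m(n−k), where F(n) = P(τ <= n) and m(0) = 0
m(1) = F(1) = 0
m(2) = F(2) = 0
m(3) = F(3) = 1/2
m(4) = F(4) = 5/6
m(5) = F(5) = 1
m(6) = F(6) + f(3)·m(3) = 1 + 1/2·1/2 = 5/4
E[N_6] = m(6) = 5/4

5/4
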